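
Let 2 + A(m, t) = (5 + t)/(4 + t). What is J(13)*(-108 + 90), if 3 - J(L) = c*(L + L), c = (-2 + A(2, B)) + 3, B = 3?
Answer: 90/7 ≈ 12.857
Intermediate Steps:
A(m, t) = -2 + (5 + t)/(4 + t)
c = 1/7 (c = (-2 + (-3 - 1*3)/(4 + 3)) + 3 = (-2 + (-3 - 3)/7) + 3 = (-2 + (1/7)*(-6)) + 3 = (-2 - 6/7) + 3 = -20/7 + 3 = 1/7 ≈ 0.14286)
J(L) = 3 - 2*L/7 (J(L) = 3 - (L + L)/7 = 3 - 2*L/7)
J(13)*(-108 + 90) = (3 - 2/7*13)*(-108 + 90) = (3 - 26/7)*(-18) = -5/7*(-18) = 90/7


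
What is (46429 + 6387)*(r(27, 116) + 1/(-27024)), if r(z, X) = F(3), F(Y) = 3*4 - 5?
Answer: 624440267/1689 ≈ 3.6971e+5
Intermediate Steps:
F(Y) = 7 (F(Y) = 12 - 5 = 7)
r(z, X) = 7
(46429 + 6387)*(r(27, 116) + 1/(-27024)) = (46429 + 6387)*(7 + 1/(-27024)) = 52816*(7 - 1/27024) = 52816*(189167/27024) = 624440267/1689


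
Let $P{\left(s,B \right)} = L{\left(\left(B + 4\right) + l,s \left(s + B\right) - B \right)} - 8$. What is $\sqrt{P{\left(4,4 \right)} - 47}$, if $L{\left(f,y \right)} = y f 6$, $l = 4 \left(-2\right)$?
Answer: $i \sqrt{55} \approx 7.4162 i$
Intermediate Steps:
$l = -8$
$L{\left(f,y \right)} = 6 f y$ ($L{\left(f,y \right)} = f y 6 = 6 f y$)
$P{\left(s,B \right)} = -8 + 6 \left(-4 + B\right) \left(- B + s \left(B + s\right)\right)$ ($P{\left(s,B \right)} = 6 \left(\left(B + 4\right) - 8\right) \left(s \left(s + B\right) - B\right) - 8 = 6 \left(\left(4 + B\right) - 8\right) \left(s \left(B + s\right) - B\right) - 8 = 6 \left(-4 + B\right) \left(- B + s \left(B + s\right)\right) - 8 = -8 + 6 \left(-4 + B\right) \left(- B + s \left(B + s\right)\right)$)
$\sqrt{P{\left(4,4 \right)} - 47} = \sqrt{\left(-8 + 6 \left(-4 + 4\right) \left(4^{2} - 4 + 4 \cdot 4\right)\right) - 47} = \sqrt{\left(-8 + 6 \cdot 0 \left(16 - 4 + 16\right)\right) - 47} = \sqrt{\left(-8 + 6 \cdot 0 \cdot 28\right) - 47} = \sqrt{\left(-8 + 0\right) - 47} = \sqrt{-8 - 47} = \sqrt{-55} = i \sqrt{55}$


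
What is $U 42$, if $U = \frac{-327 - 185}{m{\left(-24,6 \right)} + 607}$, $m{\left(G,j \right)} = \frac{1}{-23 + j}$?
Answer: $- \frac{26112}{737} \approx -35.43$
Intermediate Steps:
$U = - \frac{4352}{5159}$ ($U = \frac{-327 - 185}{\frac{1}{-23 + 6} + 607} = - \frac{512}{\frac{1}{-17} + 607} = - \frac{512}{- \frac{1}{17} + 607} = - \frac{512}{\frac{10318}{17}} = \left(-512\right) \frac{17}{10318} = - \frac{4352}{5159} \approx -0.84357$)
$U 42 = \left(- \frac{4352}{5159}\right) 42 = - \frac{26112}{737}$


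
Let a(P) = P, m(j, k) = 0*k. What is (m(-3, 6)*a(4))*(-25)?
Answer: 0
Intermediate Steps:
m(j, k) = 0
(m(-3, 6)*a(4))*(-25) = (0*4)*(-25) = 0*(-25) = 0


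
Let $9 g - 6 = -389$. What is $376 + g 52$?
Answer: $- \frac{16532}{9} \approx -1836.9$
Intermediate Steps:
$g = - \frac{383}{9}$ ($g = \frac{2}{3} + \frac{1}{9} \left(-389\right) = \frac{2}{3} - \frac{389}{9} = - \frac{383}{9} \approx -42.556$)
$376 + g 52 = 376 - \frac{19916}{9} = - \frac{16532}{9}$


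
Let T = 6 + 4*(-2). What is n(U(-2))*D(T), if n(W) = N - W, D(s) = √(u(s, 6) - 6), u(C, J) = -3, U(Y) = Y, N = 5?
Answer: 21*I ≈ 21.0*I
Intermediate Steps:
T = -2 (T = 6 - 8 = -2)
D(s) = 3*I (D(s) = √(-3 - 6) = √(-9) = 3*I)
n(W) = 5 - W
n(U(-2))*D(T) = (5 - 1*(-2))*(3*I) = (5 + 2)*(3*I) = 7*(3*I) = 21*I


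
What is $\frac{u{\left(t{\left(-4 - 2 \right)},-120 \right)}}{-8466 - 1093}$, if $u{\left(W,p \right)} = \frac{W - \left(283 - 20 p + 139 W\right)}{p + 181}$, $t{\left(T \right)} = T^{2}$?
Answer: $\frac{7651}{583099} \approx 0.013121$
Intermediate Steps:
$u{\left(W,p \right)} = \frac{-283 - 138 W + 20 p}{181 + p}$ ($u{\left(W,p \right)} = \frac{W - \left(283 - 20 p + 139 W\right)}{181 + p} = \frac{-283 - 138 W + 20 p}{181 + p}$)
$\frac{u{\left(t{\left(-4 - 2 \right)},-120 \right)}}{-8466 - 1093} = \frac{\frac{1}{181 - 120} \left(-283 - 138 \left(-4 - 2\right)^{2} + 20 \left(-120\right)\right)}{-8466 - 1093} = \frac{\frac{1}{61} \left(-283 - 138 \left(-6\right)^{2} - 2400\right)}{-8466 - 1093} = \frac{\frac{1}{61} \left(-283 - 4968 - 2400\right)}{-9559} = \frac{-283 - 4968 - 2400}{61} \left(- \frac{1}{9559}\right) = \frac{1}{61} \left(-7651\right) \left(- \frac{1}{9559}\right) = \left(- \frac{7651}{61}\right) \left(- \frac{1}{9559}\right) = \frac{7651}{583099}$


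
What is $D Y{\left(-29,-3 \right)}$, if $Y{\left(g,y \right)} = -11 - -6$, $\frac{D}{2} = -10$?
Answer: $100$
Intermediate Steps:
$D = -20$ ($D = 2 \left(-10\right) = -20$)
$Y{\left(g,y \right)} = -5$ ($Y{\left(g,y \right)} = -11 + 6 = -5$)
$D Y{\left(-29,-3 \right)} = \left(-20\right) \left(-5\right) = 100$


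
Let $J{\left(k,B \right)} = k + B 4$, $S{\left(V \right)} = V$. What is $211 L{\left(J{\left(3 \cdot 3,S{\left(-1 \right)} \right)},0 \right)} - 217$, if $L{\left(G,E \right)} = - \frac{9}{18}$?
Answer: $- \frac{645}{2} \approx -322.5$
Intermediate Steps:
$J{\left(k,B \right)} = k + 4 B$
$L{\left(G,E \right)} = - \frac{1}{2}$ ($L{\left(G,E \right)} = \left(-9\right) \frac{1}{18} = - \frac{1}{2}$)
$211 L{\left(J{\left(3 \cdot 3,S{\left(-1 \right)} \right)},0 \right)} - 217 = 211 \left(- \frac{1}{2}\right) - 217 = - \frac{211}{2} - 217 = - \frac{645}{2}$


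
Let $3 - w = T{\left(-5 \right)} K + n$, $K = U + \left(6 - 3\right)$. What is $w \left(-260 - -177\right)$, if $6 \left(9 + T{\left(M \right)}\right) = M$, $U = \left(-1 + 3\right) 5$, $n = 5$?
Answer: $- \frac{62665}{6} \approx -10444.0$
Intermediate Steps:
$U = 10$ ($U = 2 \cdot 5 = 10$)
$T{\left(M \right)} = -9 + \frac{M}{6}$
$K = 13$ ($K = 10 + \left(6 - 3\right) = 10 + 3 = 13$)
$w = \frac{755}{6}$ ($w = 3 - \left(\left(-9 + \frac{1}{6} \left(-5\right)\right) 13 + 5\right) = 3 - \left(\left(-9 - \frac{5}{6}\right) 13 + 5\right) = 3 - \left(\left(- \frac{59}{6}\right) 13 + 5\right) = 3 - \left(- \frac{767}{6} + 5\right) = 3 - - \frac{737}{6} = 3 + \frac{737}{6} = \frac{755}{6} \approx 125.83$)
$w \left(-260 - -177\right) = \frac{755 \left(-260 - -177\right)}{6} = \frac{755 \left(-260 + 177\right)}{6} = \frac{755}{6} \left(-83\right) = - \frac{62665}{6}$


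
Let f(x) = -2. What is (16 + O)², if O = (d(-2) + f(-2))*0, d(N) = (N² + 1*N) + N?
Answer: 256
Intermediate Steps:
d(N) = N² + 2*N (d(N) = (N² + N) + N = (N + N²) + N = N² + 2*N)
O = 0 (O = (-2*(2 - 2) - 2)*0 = (-2*0 - 2)*0 = (0 - 2)*0 = -2*0 = 0)
(16 + O)² = (16 + 0)² = 16² = 256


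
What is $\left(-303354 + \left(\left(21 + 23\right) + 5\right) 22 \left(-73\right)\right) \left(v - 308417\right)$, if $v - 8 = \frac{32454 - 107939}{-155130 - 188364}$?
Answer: $\frac{20236426499724464}{171747} \approx 1.1783 \cdot 10^{11}$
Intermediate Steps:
$v = \frac{2823437}{343494}$ ($v = 8 + \frac{32454 - 107939}{-155130 - 188364} = 8 + \frac{32454 - 107939}{-343494} = 8 - - \frac{75485}{343494} = 8 + \frac{75485}{343494} = \frac{2823437}{343494} \approx 8.2198$)
$\left(-303354 + \left(\left(21 + 23\right) + 5\right) 22 \left(-73\right)\right) \left(v - 308417\right) = \left(-303354 + \left(\left(21 + 23\right) + 5\right) 22 \left(-73\right)\right) \left(\frac{2823437}{343494} - 308417\right) = \left(-303354 + \left(44 + 5\right) 22 \left(-73\right)\right) \left(- \frac{105936565561}{343494}\right) = \left(-303354 + 49 \cdot 22 \left(-73\right)\right) \left(- \frac{105936565561}{343494}\right) = \left(-303354 + 1078 \left(-73\right)\right) \left(- \frac{105936565561}{343494}\right) = \left(-303354 - 78694\right) \left(- \frac{105936565561}{343494}\right) = \left(-382048\right) \left(- \frac{105936565561}{343494}\right) = \frac{20236426499724464}{171747}$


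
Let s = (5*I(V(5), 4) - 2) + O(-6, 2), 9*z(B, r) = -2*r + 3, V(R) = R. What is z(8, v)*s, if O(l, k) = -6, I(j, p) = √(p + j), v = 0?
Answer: 7/3 ≈ 2.3333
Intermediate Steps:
I(j, p) = √(j + p)
z(B, r) = ⅓ - 2*r/9 (z(B, r) = (-2*r + 3)/9 = (3 - 2*r)/9 = ⅓ - 2*r/9)
s = 7 (s = (5*√(5 + 4) - 2) - 6 = (5*√9 - 2) - 6 = (5*3 - 2) - 6 = (15 - 2) - 6 = 13 - 6 = 7)
z(8, v)*s = (⅓ - 2/9*0)*7 = (⅓ + 0)*7 = (⅓)*7 = 7/3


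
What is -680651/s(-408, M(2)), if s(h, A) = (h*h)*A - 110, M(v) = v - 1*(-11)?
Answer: -680651/2163922 ≈ -0.31455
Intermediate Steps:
M(v) = 11 + v (M(v) = v + 11 = 11 + v)
s(h, A) = -110 + A*h² (s(h, A) = h²*A - 110 = A*h² - 110 = -110 + A*h²)
-680651/s(-408, M(2)) = -680651/(-110 + (11 + 2)*(-408)²) = -680651/(-110 + 13*166464) = -680651/(-110 + 2164032) = -680651/2163922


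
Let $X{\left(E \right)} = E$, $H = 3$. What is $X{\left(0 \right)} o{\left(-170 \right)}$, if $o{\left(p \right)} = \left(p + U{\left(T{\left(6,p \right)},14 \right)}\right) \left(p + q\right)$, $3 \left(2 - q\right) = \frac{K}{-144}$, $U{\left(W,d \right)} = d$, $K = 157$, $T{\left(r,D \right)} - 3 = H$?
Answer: $0$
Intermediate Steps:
$T{\left(r,D \right)} = 6$ ($T{\left(r,D \right)} = 3 + 3 = 6$)
$q = \frac{1021}{432}$ ($q = 2 - \frac{157 \frac{1}{-144}}{3} = 2 - \frac{157 \left(- \frac{1}{144}\right)}{3} = 2 - - \frac{157}{432} = 2 + \frac{157}{432} = \frac{1021}{432} \approx 2.3634$)
$o{\left(p \right)} = \left(14 + p\right) \left(\frac{1021}{432} + p\right)$ ($o{\left(p \right)} = \left(p + 14\right) \left(p + \frac{1021}{432}\right) = \left(14 + p\right) \left(\frac{1021}{432} + p\right)$)
$X{\left(0 \right)} o{\left(-170 \right)} = 0 \left(\frac{7147}{216} + \left(-170\right)^{2} + \frac{7069}{432} \left(-170\right)\right) = 0 \left(\frac{7147}{216} + 28900 - \frac{600865}{216}\right) = 0 \cdot \frac{941447}{36} = 0$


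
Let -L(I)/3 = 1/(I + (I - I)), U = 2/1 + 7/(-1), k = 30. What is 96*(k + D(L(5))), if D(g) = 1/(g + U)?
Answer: 20040/7 ≈ 2862.9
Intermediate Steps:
U = -5 (U = 2*1 + 7*(-1) = 2 - 7 = -5)
L(I) = -3/I (L(I) = -3/(I + (I - I)) = -3/(I + 0) = -3/I)
D(g) = 1/(-5 + g) (D(g) = 1/(g - 5) = 1/(-5 + g))
96*(k + D(L(5))) = 96*(30 + 1/(-5 - 3/5)) = 96*(30 + 1/(-5 - 3*⅕)) = 96*(30 + 1/(-5 - ⅗)) = 96*(30 + 1/(-28/5)) = 96*(30 - 5/28) = 96*(835/28) = 20040/7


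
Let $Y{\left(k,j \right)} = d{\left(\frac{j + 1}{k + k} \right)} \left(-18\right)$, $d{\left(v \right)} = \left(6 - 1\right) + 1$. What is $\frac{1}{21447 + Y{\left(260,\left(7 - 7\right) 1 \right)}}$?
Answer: $\frac{1}{21339} \approx 4.6863 \cdot 10^{-5}$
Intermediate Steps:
$d{\left(v \right)} = 6$ ($d{\left(v \right)} = 5 + 1 = 6$)
$Y{\left(k,j \right)} = -108$ ($Y{\left(k,j \right)} = 6 \left(-18\right) = -108$)
$\frac{1}{21447 + Y{\left(260,\left(7 - 7\right) 1 \right)}} = \frac{1}{21447 - 108} = \frac{1}{21339}$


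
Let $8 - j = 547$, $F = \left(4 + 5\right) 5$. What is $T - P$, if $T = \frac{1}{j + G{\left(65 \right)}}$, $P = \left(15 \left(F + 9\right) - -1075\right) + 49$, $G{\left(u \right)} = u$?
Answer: $- \frac{916717}{474} \approx -1934.0$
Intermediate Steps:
$F = 45$ ($F = 9 \cdot 5 = 45$)
$j = -539$ ($j = 8 - 547 = -539$)
$P = 1934$ ($P = \left(15 \left(45 + 9\right) - -1075\right) + 49 = \left(15 \cdot 54 + 1075\right) + 49 = \left(810 + 1075\right) + 49 = 1885 + 49 = 1934$)
$T = - \frac{1}{474}$ ($T = \frac{1}{-539 + 65} = \frac{1}{-474} = - \frac{1}{474} \approx -0.0021097$)
$T - P = - \frac{1}{474} - 1934 = - \frac{916717}{474}$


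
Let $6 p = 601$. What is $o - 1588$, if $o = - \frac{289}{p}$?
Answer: $- \frac{956122}{601} \approx -1590.9$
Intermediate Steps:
$p = \frac{601}{6}$ ($p = \frac{1}{6} \cdot 601 = \frac{601}{6} \approx 100.17$)
$o = - \frac{1734}{601}$ ($o = - \frac{289}{\frac{601}{6}} = \left(-289\right) \frac{6}{601} = - \frac{1734}{601} \approx -2.8852$)
$o - 1588 = - \frac{1734}{601} - 1588 = - \frac{956122}{601}$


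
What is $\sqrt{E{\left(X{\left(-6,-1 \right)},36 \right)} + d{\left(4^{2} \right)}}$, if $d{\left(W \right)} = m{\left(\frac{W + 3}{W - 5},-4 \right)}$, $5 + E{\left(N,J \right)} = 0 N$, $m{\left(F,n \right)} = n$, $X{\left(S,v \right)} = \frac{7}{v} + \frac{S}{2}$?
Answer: $3 i \approx 3.0 i$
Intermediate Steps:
$X{\left(S,v \right)} = \frac{S}{2} + \frac{7}{v}$ ($X{\left(S,v \right)} = \frac{7}{v} + S \frac{1}{2} = \frac{7}{v} + \frac{S}{2} = \frac{S}{2} + \frac{7}{v}$)
$E{\left(N,J \right)} = -5$ ($E{\left(N,J \right)} = -5 + 0 N = -5 + 0 = -5$)
$d{\left(W \right)} = -4$
$\sqrt{E{\left(X{\left(-6,-1 \right)},36 \right)} + d{\left(4^{2} \right)}} = \sqrt{-5 - 4} = \sqrt{-9} = 3 i$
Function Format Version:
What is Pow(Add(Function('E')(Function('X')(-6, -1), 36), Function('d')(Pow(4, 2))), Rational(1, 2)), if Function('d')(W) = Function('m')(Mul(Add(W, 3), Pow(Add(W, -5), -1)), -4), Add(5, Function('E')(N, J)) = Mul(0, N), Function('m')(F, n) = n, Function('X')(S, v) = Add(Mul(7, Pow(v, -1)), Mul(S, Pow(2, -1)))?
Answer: Mul(3, I) ≈ Mul(3.0000, I)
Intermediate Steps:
Function('X')(S, v) = Add(Mul(Rational(1, 2), S), Mul(7, Pow(v, -1))) (Function('X')(S, v) = Add(Mul(7, Pow(v, -1)), Mul(S, Rational(1, 2))) = Add(Mul(7, Pow(v, -1)), Mul(Rational(1, 2), S)) = Add(Mul(Rational(1, 2), S), Mul(7, Pow(v, -1))))
Function('E')(N, J) = -5 (Function('E')(N, J) = Add(-5, Mul(0, N)) = Add(-5, 0) = -5)
Function('d')(W) = -4
Pow(Add(Function('E')(Function('X')(-6, -1), 36), Function('d')(Pow(4, 2))), Rational(1, 2)) = Pow(Add(-5, -4), Rational(1, 2)) = Pow(-9, Rational(1, 2)) = Mul(3, I)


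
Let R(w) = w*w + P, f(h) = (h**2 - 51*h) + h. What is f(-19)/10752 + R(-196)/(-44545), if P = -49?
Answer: -118041163/159649280 ≈ -0.73938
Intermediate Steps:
f(h) = h**2 - 50*h
R(w) = -49 + w**2 (R(w) = w*w - 49 = w**2 - 49 = -49 + w**2)
f(-19)/10752 + R(-196)/(-44545) = -19*(-50 - 19)/10752 + (-49 + (-196)**2)/(-44545) = -19*(-69)*(1/10752) + (-49 + 38416)*(-1/44545) = 1311*(1/10752) + 38367*(-1/44545) = 437/3584 - 38367/44545 = -118041163/159649280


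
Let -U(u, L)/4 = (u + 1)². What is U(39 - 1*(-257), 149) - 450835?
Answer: -803671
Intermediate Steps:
U(u, L) = -4*(1 + u)² (U(u, L) = -4*(u + 1)² = -4*(1 + u)²)
U(39 - 1*(-257), 149) - 450835 = -4*(1 + (39 - 1*(-257)))² - 450835 = -4*(1 + (39 + 257))² - 450835 = -4*(1 + 296)² - 450835 = -4*297² - 450835 = -4*88209 - 450835 = -352836 - 450835 = -803671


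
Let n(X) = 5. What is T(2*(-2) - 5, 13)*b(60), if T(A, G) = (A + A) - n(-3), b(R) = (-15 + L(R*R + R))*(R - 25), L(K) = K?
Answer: -2934225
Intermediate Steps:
b(R) = (-25 + R)*(-15 + R + R²) (b(R) = (-15 + (R*R + R))*(R - 25) = (-15 + (R² + R))*(-25 + R) = (-15 + (R + R²))*(-25 + R) = (-15 + R + R²)*(-25 + R) = (-25 + R)*(-15 + R + R²))
T(A, G) = -5 + 2*A (T(A, G) = (A + A) - 1*5 = 2*A - 5 = -5 + 2*A)
T(2*(-2) - 5, 13)*b(60) = (-5 + 2*(2*(-2) - 5))*(375 + 60³ - 40*60 - 24*60²) = (-5 + 2*(-4 - 5))*(375 + 216000 - 2400 - 24*3600) = (-5 + 2*(-9))*(375 + 216000 - 2400 - 86400) = (-5 - 18)*127575 = -23*127575 = -2934225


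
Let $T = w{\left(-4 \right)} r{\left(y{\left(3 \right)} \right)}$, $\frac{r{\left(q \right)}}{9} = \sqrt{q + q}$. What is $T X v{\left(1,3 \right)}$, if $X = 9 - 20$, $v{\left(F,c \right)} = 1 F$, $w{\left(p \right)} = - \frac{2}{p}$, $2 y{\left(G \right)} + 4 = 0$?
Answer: $- 99 i \approx - 99.0 i$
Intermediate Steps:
$y{\left(G \right)} = -2$ ($y{\left(G \right)} = -2 + \frac{1}{2} \cdot 0 = -2 + 0 = -2$)
$v{\left(F,c \right)} = F$
$r{\left(q \right)} = 9 \sqrt{2} \sqrt{q}$ ($r{\left(q \right)} = 9 \sqrt{q + q} = 9 \sqrt{2 q} = 9 \sqrt{2} \sqrt{q}$)
$X = -11$
$T = 9 i$ ($T = - \frac{2}{-4} \cdot 9 \sqrt{2} \sqrt{-2} = \left(-2\right) \left(- \frac{1}{4}\right) 9 \sqrt{2} i \sqrt{2} = \frac{18 i}{2} = 9 i \approx 9.0 i$)
$T X v{\left(1,3 \right)} = 9 i \left(-11\right) 1 = - 99 i 1 = - 99 i$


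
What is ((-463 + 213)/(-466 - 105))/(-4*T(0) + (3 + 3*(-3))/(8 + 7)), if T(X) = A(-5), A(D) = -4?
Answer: 625/22269 ≈ 0.028066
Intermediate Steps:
T(X) = -4
((-463 + 213)/(-466 - 105))/(-4*T(0) + (3 + 3*(-3))/(8 + 7)) = ((-463 + 213)/(-466 - 105))/(-4*(-4) + (3 + 3*(-3))/(8 + 7)) = (-250/(-571))/(16 + (3 - 9)/15) = (-250*(-1/571))/(16 - 6*1/15) = 250/(571*(16 - 2/5)) = 250/(571*(78/5)) = (250/571)*(5/78) = 625/22269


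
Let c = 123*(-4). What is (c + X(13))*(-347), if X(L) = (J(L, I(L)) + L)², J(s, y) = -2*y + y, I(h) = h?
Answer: 170724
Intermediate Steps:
J(s, y) = -y
c = -492
X(L) = 0 (X(L) = (-L + L)² = 0² = 0)
(c + X(13))*(-347) = (-492 + 0)*(-347) = -492*(-347) = 170724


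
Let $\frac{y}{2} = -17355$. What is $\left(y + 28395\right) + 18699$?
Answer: $12384$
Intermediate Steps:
$y = -34710$ ($y = 2 \left(-17355\right) = -34710$)
$\left(y + 28395\right) + 18699 = \left(-34710 + 28395\right) + 18699 = -6315 + 18699 = 12384$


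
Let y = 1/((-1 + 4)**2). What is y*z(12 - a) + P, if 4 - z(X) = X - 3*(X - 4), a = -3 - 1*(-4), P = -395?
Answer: -3541/9 ≈ -393.44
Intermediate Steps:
a = 1 (a = -3 + 4 = 1)
z(X) = -8 + 2*X (z(X) = 4 - (X - 3*(X - 4)) = 4 - (X - 3*(-4 + X)) = 4 - (X + (12 - 3*X)) = 4 - (12 - 2*X) = 4 + (-12 + 2*X) = -8 + 2*X)
y = 1/9 (y = 1/(3**2) = 1/9 ≈ 0.11111)
y*z(12 - a) + P = (-8 + 2*(12 - 1*1))/9 - 395 = (-8 + 2*(12 - 1))/9 - 395 = (-8 + 2*11)/9 - 395 = (-8 + 22)/9 - 395 = (1/9)*14 - 395 = 14/9 - 395 = -3541/9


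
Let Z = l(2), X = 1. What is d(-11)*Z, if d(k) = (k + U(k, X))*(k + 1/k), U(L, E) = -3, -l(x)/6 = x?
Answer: -20496/11 ≈ -1863.3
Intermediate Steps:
l(x) = -6*x
d(k) = (-3 + k)*(k + 1/k) (d(k) = (k - 3)*(k + 1/k) = (-3 + k)*(k + 1/k))
Z = -12 (Z = -6*2 = -12)
d(-11)*Z = (1 + (-11)² - 3*(-11) - 3/(-11))*(-12) = (1 + 121 + 33 - 3*(-1/11))*(-12) = (1 + 121 + 33 + 3/11)*(-12) = (1708/11)*(-12) = -20496/11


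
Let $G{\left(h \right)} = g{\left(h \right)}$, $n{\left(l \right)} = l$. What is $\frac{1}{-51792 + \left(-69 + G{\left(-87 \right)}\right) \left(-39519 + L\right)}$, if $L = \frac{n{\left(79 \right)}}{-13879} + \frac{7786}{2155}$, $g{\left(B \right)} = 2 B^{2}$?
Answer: $- \frac{29909245}{17811231895950954} \approx -1.6792 \cdot 10^{-9}$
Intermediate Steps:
$G{\left(h \right)} = 2 h^{2}$
$L = \frac{107891649}{29909245}$ ($L = \frac{79}{-13879} + \frac{7786}{2155} = 79 \left(- \frac{1}{13879}\right) + 7786 \cdot \frac{1}{2155} = - \frac{79}{13879} + \frac{7786}{2155} = \frac{107891649}{29909245} \approx 3.6073$)
$\frac{1}{-51792 + \left(-69 + G{\left(-87 \right)}\right) \left(-39519 + L\right)} = \frac{1}{-51792 + \left(-69 + 2 \left(-87\right)^{2}\right) \left(-39519 + \frac{107891649}{29909245}\right)} = \frac{1}{-51792 + \left(-69 + 2 \cdot 7569\right) \left(- \frac{1181875561506}{29909245}\right)} = \frac{1}{-51792 + \left(-69 + 15138\right) \left(- \frac{1181875561506}{29909245}\right)} = \frac{1}{-51792 + 15069 \left(- \frac{1181875561506}{29909245}\right)} = \frac{1}{-51792 - \frac{17809682836333914}{29909245}} = \frac{1}{- \frac{17811231895950954}{29909245}} = - \frac{29909245}{17811231895950954}$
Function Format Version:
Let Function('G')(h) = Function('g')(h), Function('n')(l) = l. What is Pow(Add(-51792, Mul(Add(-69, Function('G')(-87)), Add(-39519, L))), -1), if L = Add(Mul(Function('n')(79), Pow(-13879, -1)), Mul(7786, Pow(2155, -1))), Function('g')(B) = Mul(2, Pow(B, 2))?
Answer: Rational(-29909245, 17811231895950954) ≈ -1.6792e-9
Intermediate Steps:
Function('G')(h) = Mul(2, Pow(h, 2))
L = Rational(107891649, 29909245) (L = Add(Mul(79, Pow(-13879, -1)), Mul(7786, Pow(2155, -1))) = Add(Mul(79, Rational(-1, 13879)), Mul(7786, Rational(1, 2155))) = Add(Rational(-79, 13879), Rational(7786, 2155)) = Rational(107891649, 29909245) ≈ 3.6073)
Pow(Add(-51792, Mul(Add(-69, Function('G')(-87)), Add(-39519, L))), -1) = Pow(Add(-51792, Mul(Add(-69, Mul(2, Pow(-87, 2))), Add(-39519, Rational(107891649, 29909245)))), -1) = Pow(Add(-51792, Mul(Add(-69, Mul(2, 7569)), Rational(-1181875561506, 29909245))), -1) = Pow(Add(-51792, Mul(Add(-69, 15138), Rational(-1181875561506, 29909245))), -1) = Pow(Add(-51792, Mul(15069, Rational(-1181875561506, 29909245))), -1) = Pow(Add(-51792, Rational(-17809682836333914, 29909245)), -1) = Pow(Rational(-17811231895950954, 29909245), -1) = Rational(-29909245, 17811231895950954)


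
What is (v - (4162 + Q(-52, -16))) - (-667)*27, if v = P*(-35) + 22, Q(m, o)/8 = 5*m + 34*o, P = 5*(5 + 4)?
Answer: 18726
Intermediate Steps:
P = 45 (P = 5*9 = 45)
Q(m, o) = 40*m + 272*o (Q(m, o) = 8*(5*m + 34*o) = 40*m + 272*o)
v = -1553 (v = 45*(-35) + 22 = -1575 + 22 = -1553)
(v - (4162 + Q(-52, -16))) - (-667)*27 = (-1553 - (4162 + (40*(-52) + 272*(-16)))) - (-667)*27 = (-1553 - (4162 + (-2080 - 4352))) - 1*(-18009) = (-1553 - (4162 - 6432)) + 18009 = (-1553 - 1*(-2270)) + 18009 = (-1553 + 2270) + 18009 = 717 + 18009 = 18726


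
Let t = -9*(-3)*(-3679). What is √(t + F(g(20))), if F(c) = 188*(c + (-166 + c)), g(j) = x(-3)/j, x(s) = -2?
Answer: I*√3264465/5 ≈ 361.36*I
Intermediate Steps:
g(j) = -2/j
F(c) = -31208 + 376*c (F(c) = 188*(-166 + 2*c) = -31208 + 376*c)
t = -99333 (t = 27*(-3679) = -99333)
√(t + F(g(20))) = √(-99333 + (-31208 + 376*(-2/20))) = √(-99333 + (-31208 + 376*(-2*1/20))) = √(-99333 + (-31208 + 376*(-⅒))) = √(-99333 + (-31208 - 188/5)) = √(-99333 - 156228/5) = √(-652893/5) = I*√3264465/5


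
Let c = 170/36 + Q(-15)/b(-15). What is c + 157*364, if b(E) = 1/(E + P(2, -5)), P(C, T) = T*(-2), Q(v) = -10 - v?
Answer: 1028299/18 ≈ 57128.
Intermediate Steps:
P(C, T) = -2*T
b(E) = 1/(10 + E) (b(E) = 1/(E - 2*(-5)) = 1/(E + 10) = 1/(10 + E))
c = -365/18 (c = 170/36 + (-10 - 1*(-15))/(1/(10 - 15)) = 170*(1/36) + (-10 + 15)/(1/(-5)) = 85/18 + 5/(-⅕) = 85/18 + 5*(-5) = 85/18 - 25 = -365/18 ≈ -20.278)
c + 157*364 = -365/18 + 157*364 = -365/18 + 57148 = 1028299/18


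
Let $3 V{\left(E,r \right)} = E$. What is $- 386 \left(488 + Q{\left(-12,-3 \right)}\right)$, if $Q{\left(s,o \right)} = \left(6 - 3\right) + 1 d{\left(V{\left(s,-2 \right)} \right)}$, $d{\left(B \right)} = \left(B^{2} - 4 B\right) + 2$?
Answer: $-202650$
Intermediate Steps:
$V{\left(E,r \right)} = \frac{E}{3}$
$d{\left(B \right)} = 2 + B^{2} - 4 B$
$Q{\left(s,o \right)} = 5 - \frac{4 s}{3} + \frac{s^{2}}{9}$ ($Q{\left(s,o \right)} = \left(6 - 3\right) + 1 \left(2 + \left(\frac{s}{3}\right)^{2} - 4 \frac{s}{3}\right) = 3 + 1 \left(2 + \frac{s^{2}}{9} - \frac{4 s}{3}\right) = 3 + 1 \left(2 - \frac{4 s}{3} + \frac{s^{2}}{9}\right) = 3 + \left(2 - \frac{4 s}{3} + \frac{s^{2}}{9}\right) = 5 - \frac{4 s}{3} + \frac{s^{2}}{9}$)
$- 386 \left(488 + Q{\left(-12,-3 \right)}\right) = - 386 \left(488 + \left(5 - -16 + \frac{\left(-12\right)^{2}}{9}\right)\right) = - 386 \left(488 + \left(5 + 16 + \frac{1}{9} \cdot 144\right)\right) = - 386 \left(488 + \left(5 + 16 + 16\right)\right) = - 386 \left(488 + 37\right) = \left(-386\right) 525 = -202650$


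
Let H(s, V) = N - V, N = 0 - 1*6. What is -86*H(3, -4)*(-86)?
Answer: -14792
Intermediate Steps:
N = -6 (N = 0 - 6 = -6)
H(s, V) = -6 - V
-86*H(3, -4)*(-86) = -86*(-6 - 1*(-4))*(-86) = -86*(-6 + 4)*(-86) = -86*(-2)*(-86) = 172*(-86) = -14792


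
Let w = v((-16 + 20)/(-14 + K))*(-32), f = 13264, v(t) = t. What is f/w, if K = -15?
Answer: 24041/8 ≈ 3005.1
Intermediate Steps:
w = 128/29 (w = ((-16 + 20)/(-14 - 15))*(-32) = (4/(-29))*(-32) = (4*(-1/29))*(-32) = -4/29*(-32) = 128/29 ≈ 4.4138)
f/w = 13264/(128/29) = 13264*(29/128) = 24041/8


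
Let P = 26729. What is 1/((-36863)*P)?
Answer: -1/985311127 ≈ -1.0149e-9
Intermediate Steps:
1/((-36863)*P) = 1/(-36863*26729) = -1/36863*1/26729 = -1/985311127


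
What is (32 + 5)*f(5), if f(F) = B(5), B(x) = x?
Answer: 185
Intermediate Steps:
f(F) = 5
(32 + 5)*f(5) = (32 + 5)*5 = 37*5 = 185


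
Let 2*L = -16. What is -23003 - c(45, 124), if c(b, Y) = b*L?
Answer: -22643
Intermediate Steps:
L = -8 (L = (1/2)*(-16) = -8)
c(b, Y) = -8*b (c(b, Y) = b*(-8) = -8*b)
-23003 - c(45, 124) = -23003 - (-8)*45 = -23003 - 1*(-360) = -23003 + 360 = -22643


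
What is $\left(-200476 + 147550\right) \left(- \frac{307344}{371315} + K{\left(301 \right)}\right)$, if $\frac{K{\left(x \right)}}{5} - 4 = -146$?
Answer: $\frac{13969341048444}{371315} \approx 3.7621 \cdot 10^{7}$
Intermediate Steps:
$K{\left(x \right)} = -710$ ($K{\left(x \right)} = 20 + 5 \left(-146\right) = 20 - 730 = -710$)
$\left(-200476 + 147550\right) \left(- \frac{307344}{371315} + K{\left(301 \right)}\right) = \left(-200476 + 147550\right) \left(- \frac{307344}{371315} - 710\right) = - 52926 \left(\left(-307344\right) \frac{1}{371315} - 710\right) = - 52926 \left(- \frac{307344}{371315} - 710\right) = \left(-52926\right) \left(- \frac{263940994}{371315}\right) = \frac{13969341048444}{371315}$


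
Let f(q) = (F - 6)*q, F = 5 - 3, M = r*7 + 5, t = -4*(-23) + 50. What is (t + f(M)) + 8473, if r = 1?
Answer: 8567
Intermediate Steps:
t = 142 (t = 92 + 50 = 142)
M = 12 (M = 1*7 + 5 = 7 + 5 = 12)
F = 2
f(q) = -4*q (f(q) = (2 - 6)*q = -4*q)
(t + f(M)) + 8473 = (142 - 4*12) + 8473 = (142 - 48) + 8473 = 94 + 8473 = 8567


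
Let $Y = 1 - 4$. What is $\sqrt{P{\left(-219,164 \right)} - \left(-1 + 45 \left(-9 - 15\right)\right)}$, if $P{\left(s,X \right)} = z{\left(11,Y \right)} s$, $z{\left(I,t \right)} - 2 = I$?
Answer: $i \sqrt{1766} \approx 42.024 i$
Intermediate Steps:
$Y = -3$ ($Y = 1 - 4 = -3$)
$z{\left(I,t \right)} = 2 + I$
$P{\left(s,X \right)} = 13 s$ ($P{\left(s,X \right)} = \left(2 + 11\right) s = 13 s$)
$\sqrt{P{\left(-219,164 \right)} - \left(-1 + 45 \left(-9 - 15\right)\right)} = \sqrt{13 \left(-219\right) - \left(-1 + 45 \left(-9 - 15\right)\right)} = \sqrt{-2847 - \left(-1 + 45 \left(-9 - 15\right)\right)} = \sqrt{-2847 + \left(1 - -1080\right)} = \sqrt{-2847 + \left(1 + 1080\right)} = \sqrt{-2847 + 1081} = \sqrt{-1766} = i \sqrt{1766}$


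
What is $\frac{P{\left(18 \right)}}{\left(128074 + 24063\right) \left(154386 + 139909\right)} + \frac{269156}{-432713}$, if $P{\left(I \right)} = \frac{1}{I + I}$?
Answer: $- \frac{433834712148085927}{697461397100276220} \approx -0.62202$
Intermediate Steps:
$P{\left(I \right)} = \frac{1}{2 I}$
$\frac{P{\left(18 \right)}}{\left(128074 + 24063\right) \left(154386 + 139909\right)} + \frac{269156}{-432713} = \frac{\frac{1}{2} \cdot \frac{1}{18}}{\left(128074 + 24063\right) \left(154386 + 139909\right)} + \frac{269156}{-432713} = \frac{\frac{1}{2} \cdot \frac{1}{18}}{152137 \cdot 294295} + 269156 \left(- \frac{1}{432713}\right) = \frac{1}{36 \cdot 44773158415} - \frac{269156}{432713} = \frac{1}{36} \cdot \frac{1}{44773158415} - \frac{269156}{432713} = \frac{1}{1611833702940} - \frac{269156}{432713} = - \frac{433834712148085927}{697461397100276220}$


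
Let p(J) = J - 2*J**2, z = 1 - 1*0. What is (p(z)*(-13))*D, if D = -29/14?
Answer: -377/14 ≈ -26.929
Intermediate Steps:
z = 1 (z = 1 + 0 = 1)
D = -29/14 (D = -29*1/14 = -29/14 ≈ -2.0714)
(p(z)*(-13))*D = ((1*(1 - 2*1))*(-13))*(-29/14) = ((1*(1 - 2))*(-13))*(-29/14) = ((1*(-1))*(-13))*(-29/14) = -1*(-13)*(-29/14) = 13*(-29/14) = -377/14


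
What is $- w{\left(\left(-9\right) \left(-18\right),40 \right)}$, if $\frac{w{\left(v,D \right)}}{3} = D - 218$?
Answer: $534$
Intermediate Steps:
$w{\left(v,D \right)} = -654 + 3 D$ ($w{\left(v,D \right)} = 3 \left(D - 218\right) = 3 \left(-218 + D\right) = -654 + 3 D$)
$- w{\left(\left(-9\right) \left(-18\right),40 \right)} = - (-654 + 3 \cdot 40) = - (-654 + 120) = \left(-1\right) \left(-534\right) = 534$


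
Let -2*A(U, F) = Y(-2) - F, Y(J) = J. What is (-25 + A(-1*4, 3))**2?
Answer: 2025/4 ≈ 506.25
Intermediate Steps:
A(U, F) = 1 + F/2 (A(U, F) = -(-2 - F)/2 = 1 + F/2)
(-25 + A(-1*4, 3))**2 = (-25 + (1 + (1/2)*3))**2 = (-25 + (1 + 3/2))**2 = (-25 + 5/2)**2 = (-45/2)**2 = 2025/4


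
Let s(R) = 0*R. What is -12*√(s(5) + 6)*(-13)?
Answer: 156*√6 ≈ 382.12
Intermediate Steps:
s(R) = 0
-12*√(s(5) + 6)*(-13) = -12*√(0 + 6)*(-13) = -12*√6*(-13) = 156*√6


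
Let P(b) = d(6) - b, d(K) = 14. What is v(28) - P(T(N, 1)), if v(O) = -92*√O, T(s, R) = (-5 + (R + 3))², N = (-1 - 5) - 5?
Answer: -13 - 184*√7 ≈ -499.82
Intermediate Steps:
N = -11 (N = -6 - 5 = -11)
T(s, R) = (-2 + R)² (T(s, R) = (-5 + (3 + R))² = (-2 + R)²)
P(b) = 14 - b
v(28) - P(T(N, 1)) = -184*√7 - (14 - (-2 + 1)²) = -184*√7 - (14 - 1*(-1)²) = -184*√7 - (14 - 1*1) = -184*√7 - (14 - 1) = -184*√7 - 1*13 = -184*√7 - 13 = -13 - 184*√7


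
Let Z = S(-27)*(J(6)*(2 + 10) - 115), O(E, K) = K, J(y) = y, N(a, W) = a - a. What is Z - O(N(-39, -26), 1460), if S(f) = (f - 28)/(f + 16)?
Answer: -1675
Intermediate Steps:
N(a, W) = 0
S(f) = (-28 + f)/(16 + f)
Z = -215 (Z = ((-28 - 27)/(16 - 27))*(6*(2 + 10) - 115) = (-55/(-11))*(6*12 - 115) = (-1/11*(-55))*(72 - 115) = 5*(-43) = -215)
Z - O(N(-39, -26), 1460) = -215 - 1*1460 = -215 - 1460 = -1675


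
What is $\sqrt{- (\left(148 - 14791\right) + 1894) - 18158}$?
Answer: $3 i \sqrt{601} \approx 73.546 i$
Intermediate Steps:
$\sqrt{- (\left(148 - 14791\right) + 1894) - 18158} = \sqrt{- (-14643 + 1894) - 18158} = \sqrt{\left(-1\right) \left(-12749\right) - 18158} = \sqrt{12749 - 18158} = \sqrt{-5409} = 3 i \sqrt{601}$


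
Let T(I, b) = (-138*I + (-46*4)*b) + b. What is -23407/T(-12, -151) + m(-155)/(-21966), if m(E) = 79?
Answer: -57385777/71484686 ≈ -0.80277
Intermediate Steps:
T(I, b) = -183*b - 138*I (T(I, b) = (-138*I - 184*b) + b = (-184*b - 138*I) + b = -183*b - 138*I)
-23407/T(-12, -151) + m(-155)/(-21966) = -23407/(-183*(-151) - 138*(-12)) + 79/(-21966) = -23407/(27633 + 1656) + 79*(-1/21966) = -23407/29289 - 79/21966 = -57385777/71484686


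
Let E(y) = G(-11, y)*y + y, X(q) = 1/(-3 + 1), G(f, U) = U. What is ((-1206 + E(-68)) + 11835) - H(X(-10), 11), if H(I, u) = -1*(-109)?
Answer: 15076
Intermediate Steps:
X(q) = -½ (X(q) = 1/(-2) = -½)
E(y) = y + y² (E(y) = y*y + y = y² + y = y + y²)
H(I, u) = 109
((-1206 + E(-68)) + 11835) - H(X(-10), 11) = ((-1206 - 68*(1 - 68)) + 11835) - 1*109 = ((-1206 - 68*(-67)) + 11835) - 109 = ((-1206 + 4556) + 11835) - 109 = (3350 + 11835) - 109 = 15185 - 109 = 15076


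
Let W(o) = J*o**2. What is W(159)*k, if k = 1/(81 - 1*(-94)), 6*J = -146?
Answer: -615171/175 ≈ -3515.3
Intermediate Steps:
J = -73/3 (J = (1/6)*(-146) = -73/3 ≈ -24.333)
k = 1/175 (k = 1/(81 + 94) = 1/175 ≈ 0.0057143)
W(o) = -73*o**2/3
W(159)*k = -73/3*159**2*(1/175) = -73/3*25281*(1/175) = -615171*1/175 = -615171/175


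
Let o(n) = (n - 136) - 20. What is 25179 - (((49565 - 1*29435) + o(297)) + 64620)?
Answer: -59712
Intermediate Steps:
o(n) = -156 + n (o(n) = (-136 + n) - 20 = -156 + n)
25179 - (((49565 - 1*29435) + o(297)) + 64620) = 25179 - (((49565 - 1*29435) + (-156 + 297)) + 64620) = 25179 - (((49565 - 29435) + 141) + 64620) = 25179 - ((20130 + 141) + 64620) = 25179 - (20271 + 64620) = 25179 - 1*84891 = 25179 - 84891 = -59712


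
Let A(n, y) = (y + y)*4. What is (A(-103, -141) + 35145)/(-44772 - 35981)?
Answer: -1479/3511 ≈ -0.42125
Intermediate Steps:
A(n, y) = 8*y (A(n, y) = (2*y)*4 = 8*y)
(A(-103, -141) + 35145)/(-44772 - 35981) = (8*(-141) + 35145)/(-44772 - 35981) = (-1128 + 35145)/(-80753) = 34017*(-1/80753) = -1479/3511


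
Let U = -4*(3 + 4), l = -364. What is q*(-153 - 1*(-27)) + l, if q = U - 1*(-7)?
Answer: 2282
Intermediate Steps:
U = -28 (U = -4*7 = -28)
q = -21 (q = -28 - 1*(-7) = -28 + 7 = -21)
q*(-153 - 1*(-27)) + l = -21*(-153 - 1*(-27)) - 364 = -21*(-153 + 27) - 364 = -21*(-126) - 364 = 2646 - 364 = 2282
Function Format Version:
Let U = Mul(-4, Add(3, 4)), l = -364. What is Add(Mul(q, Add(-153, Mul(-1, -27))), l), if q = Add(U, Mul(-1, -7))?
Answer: 2282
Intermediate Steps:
U = -28 (U = Mul(-4, 7) = -28)
q = -21 (q = Add(-28, Mul(-1, -7)) = Add(-28, 7) = -21)
Add(Mul(q, Add(-153, Mul(-1, -27))), l) = Add(Mul(-21, Add(-153, Mul(-1, -27))), -364) = Add(Mul(-21, Add(-153, 27)), -364) = Add(Mul(-21, -126), -364) = Add(2646, -364) = 2282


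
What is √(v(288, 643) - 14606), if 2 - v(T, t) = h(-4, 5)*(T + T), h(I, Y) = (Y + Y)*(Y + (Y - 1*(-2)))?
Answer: 2*I*√20931 ≈ 289.35*I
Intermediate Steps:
h(I, Y) = 2*Y*(2 + 2*Y) (h(I, Y) = (2*Y)*(Y + (Y + 2)) = (2*Y)*(Y + (2 + Y)) = (2*Y)*(2 + 2*Y) = 2*Y*(2 + 2*Y))
v(T, t) = 2 - 240*T (v(T, t) = 2 - 4*5*(1 + 5)*(T + T) = 2 - 4*5*6*2*T = 2 - 120*2*T = 2 - 240*T)
√(v(288, 643) - 14606) = √((2 - 240*288) - 14606) = √((2 - 69120) - 14606) = √(-69118 - 14606) = √(-83724) = 2*I*√20931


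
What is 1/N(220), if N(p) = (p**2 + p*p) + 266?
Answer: 1/97066 ≈ 1.0302e-5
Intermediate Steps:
N(p) = 266 + 2*p**2 (N(p) = (p**2 + p**2) + 266 = 2*p**2 + 266 = 266 + 2*p**2)
1/N(220) = 1/(266 + 2*220**2) = 1/(266 + 2*48400) = 1/(266 + 96800) = 1/97066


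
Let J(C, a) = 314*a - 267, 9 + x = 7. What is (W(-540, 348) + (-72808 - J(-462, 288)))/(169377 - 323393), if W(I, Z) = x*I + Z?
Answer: 161545/154016 ≈ 1.0489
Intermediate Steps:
x = -2 (x = -9 + 7 = -2)
J(C, a) = -267 + 314*a
W(I, Z) = Z - 2*I (W(I, Z) = -2*I + Z = Z - 2*I)
(W(-540, 348) + (-72808 - J(-462, 288)))/(169377 - 323393) = ((348 - 2*(-540)) + (-72808 - (-267 + 314*288)))/(169377 - 323393) = ((348 + 1080) + (-72808 - (-267 + 90432)))/(-154016) = (1428 + (-72808 - 1*90165))*(-1/154016) = (1428 + (-72808 - 90165))*(-1/154016) = (1428 - 162973)*(-1/154016) = -161545*(-1/154016) = 161545/154016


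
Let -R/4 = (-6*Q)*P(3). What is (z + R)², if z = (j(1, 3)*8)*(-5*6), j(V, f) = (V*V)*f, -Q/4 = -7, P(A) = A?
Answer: 1679616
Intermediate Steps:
Q = 28 (Q = -4*(-7) = 28)
j(V, f) = f*V² (j(V, f) = V²*f = f*V²)
R = 2016 (R = -4*(-6*28)*3 = -(-672)*3 = -4*(-504) = 2016)
z = -720 (z = ((3*1²)*8)*(-5*6) = ((3*1)*8)*(-30) = (3*8)*(-30) = 24*(-30) = -720)
(z + R)² = (-720 + 2016)² = 1296² = 1679616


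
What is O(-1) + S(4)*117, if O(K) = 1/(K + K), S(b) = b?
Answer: 935/2 ≈ 467.50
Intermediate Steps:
O(K) = 1/(2*K)
O(-1) + S(4)*117 = (1/2)/(-1) + 4*117 = (1/2)*(-1) + 468 = -1/2 + 468 = 935/2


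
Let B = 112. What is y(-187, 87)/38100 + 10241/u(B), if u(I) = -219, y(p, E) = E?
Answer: -130054349/2781300 ≈ -46.760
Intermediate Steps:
y(-187, 87)/38100 + 10241/u(B) = 87/38100 + 10241/(-219) = 87*(1/38100) + 10241*(-1/219) = 29/12700 - 10241/219 = -130054349/2781300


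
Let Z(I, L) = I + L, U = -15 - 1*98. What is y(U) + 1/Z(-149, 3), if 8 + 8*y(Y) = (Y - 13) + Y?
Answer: -18035/584 ≈ -30.882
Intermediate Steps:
U = -113 (U = -15 - 98 = -113)
y(Y) = -21/8 + Y/4 (y(Y) = -1 + ((Y - 13) + Y)/8 = -1 + ((-13 + Y) + Y)/8 = -1 + (-13 + 2*Y)/8 = -1 + (-13/8 + Y/4) = -21/8 + Y/4)
y(U) + 1/Z(-149, 3) = (-21/8 + (¼)*(-113)) + 1/(-149 + 3) = (-21/8 - 113/4) + 1/(-146) = -247/8 - 1/146 = -18035/584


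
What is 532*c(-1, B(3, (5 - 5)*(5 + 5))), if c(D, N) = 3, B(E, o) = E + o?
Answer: 1596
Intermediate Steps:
532*c(-1, B(3, (5 - 5)*(5 + 5))) = 532*3 = 1596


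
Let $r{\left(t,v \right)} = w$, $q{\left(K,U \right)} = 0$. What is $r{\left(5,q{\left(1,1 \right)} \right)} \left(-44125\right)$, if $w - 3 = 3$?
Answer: $-264750$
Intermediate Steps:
$w = 6$ ($w = 3 + 3 = 6$)
$r{\left(t,v \right)} = 6$
$r{\left(5,q{\left(1,1 \right)} \right)} \left(-44125\right) = 6 \left(-44125\right) = -264750$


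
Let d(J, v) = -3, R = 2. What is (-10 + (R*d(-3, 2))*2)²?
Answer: 484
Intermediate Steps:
(-10 + (R*d(-3, 2))*2)² = (-10 + (2*(-3))*2)² = (-10 - 6*2)² = (-10 - 12)² = (-22)² = 484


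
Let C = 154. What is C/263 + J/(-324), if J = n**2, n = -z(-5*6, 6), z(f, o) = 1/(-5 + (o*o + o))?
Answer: 68307361/116655228 ≈ 0.58555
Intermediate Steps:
z(f, o) = 1/(-5 + o + o**2) (z(f, o) = 1/(-5 + (o**2 + o)) = 1/(-5 + (o + o**2)) = 1/(-5 + o + o**2))
n = -1/37 (n = -1/(-5 + 6 + 6**2) = -1/(-5 + 6 + 36) = -1/37 ≈ -0.027027)
J = 1/1369 (J = (-1/37)**2 = 1/1369 ≈ 0.00073046)
C/263 + J/(-324) = 154/263 + (1/1369)/(-324) = 154*(1/263) + (1/1369)*(-1/324) = 154/263 - 1/443556 = 68307361/116655228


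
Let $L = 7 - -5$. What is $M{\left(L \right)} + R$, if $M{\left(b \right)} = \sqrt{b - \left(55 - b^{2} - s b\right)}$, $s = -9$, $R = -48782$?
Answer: $-48782 + i \sqrt{7} \approx -48782.0 + 2.6458 i$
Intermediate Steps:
$L = 12$ ($L = 7 + 5 = 12$)
$M{\left(b \right)} = \sqrt{-55 + b^{2} - 8 b}$ ($M{\left(b \right)} = \sqrt{b - \left(55 - b^{2} + 9 b\right)} = \sqrt{-55 + b^{2} - 8 b}$)
$M{\left(L \right)} + R = \sqrt{-55 + 12^{2} - 96} - 48782 = \sqrt{-55 + 144 - 96} - 48782 = \sqrt{-7} - 48782 = i \sqrt{7} - 48782 = -48782 + i \sqrt{7}$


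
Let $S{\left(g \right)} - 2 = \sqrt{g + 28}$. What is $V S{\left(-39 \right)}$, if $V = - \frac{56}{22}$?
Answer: $- \frac{56}{11} - \frac{28 i \sqrt{11}}{11} \approx -5.0909 - 8.4423 i$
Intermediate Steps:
$S{\left(g \right)} = 2 + \sqrt{28 + g}$ ($S{\left(g \right)} = 2 + \sqrt{g + 28} = 2 + \sqrt{28 + g}$)
$V = - \frac{28}{11}$ ($V = \left(-56\right) \frac{1}{22} = - \frac{28}{11} \approx -2.5455$)
$V S{\left(-39 \right)} = - \frac{28 \left(2 + \sqrt{28 - 39}\right)}{11} = - \frac{28 \left(2 + \sqrt{-11}\right)}{11} = - \frac{28 \left(2 + i \sqrt{11}\right)}{11} = - \frac{56}{11} - \frac{28 i \sqrt{11}}{11}$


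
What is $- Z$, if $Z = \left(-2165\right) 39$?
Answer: $84435$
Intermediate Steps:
$Z = -84435$
$- Z = \left(-1\right) \left(-84435\right) = 84435$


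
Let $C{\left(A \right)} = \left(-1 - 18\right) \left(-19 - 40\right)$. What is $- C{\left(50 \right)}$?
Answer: $-1121$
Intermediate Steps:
$C{\left(A \right)} = 1121$ ($C{\left(A \right)} = \left(-19\right) \left(-59\right) = 1121$)
$- C{\left(50 \right)} = \left(-1\right) 1121 = -1121$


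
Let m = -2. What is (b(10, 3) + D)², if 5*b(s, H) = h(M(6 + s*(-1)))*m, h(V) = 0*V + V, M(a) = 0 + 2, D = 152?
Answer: 571536/25 ≈ 22861.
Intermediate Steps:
M(a) = 2
h(V) = V (h(V) = 0 + V = V)
b(s, H) = -⅘ (b(s, H) = (2*(-2))/5 = (⅕)*(-4) = -⅘)
(b(10, 3) + D)² = (-⅘ + 152)² = (756/5)² = 571536/25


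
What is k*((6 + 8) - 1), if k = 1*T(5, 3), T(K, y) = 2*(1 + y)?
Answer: 104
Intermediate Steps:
T(K, y) = 2 + 2*y
k = 8 (k = 1*(2 + 2*3) = 1*(2 + 6) = 1*8 = 8)
k*((6 + 8) - 1) = 8*((6 + 8) - 1) = 8*(14 - 1) = 8*13 = 104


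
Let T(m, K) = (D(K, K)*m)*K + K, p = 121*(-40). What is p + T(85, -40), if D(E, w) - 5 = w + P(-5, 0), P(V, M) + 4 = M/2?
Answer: 127720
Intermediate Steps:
P(V, M) = -4 + M/2
p = -4840
D(E, w) = 1 + w (D(E, w) = 5 + (w + (-4 + (1/2)*0)) = 5 + (w + (-4 + 0)) = 5 + (w - 4) = 5 + (-4 + w) = 1 + w)
T(m, K) = K + K*m*(1 + K) (T(m, K) = ((1 + K)*m)*K + K = (m*(1 + K))*K + K = K*m*(1 + K) + K = K + K*m*(1 + K))
p + T(85, -40) = -4840 - 40*(1 + 85*(1 - 40)) = -4840 - 40*(1 + 85*(-39)) = -4840 - 40*(1 - 3315) = -4840 - 40*(-3314) = -4840 + 132560 = 127720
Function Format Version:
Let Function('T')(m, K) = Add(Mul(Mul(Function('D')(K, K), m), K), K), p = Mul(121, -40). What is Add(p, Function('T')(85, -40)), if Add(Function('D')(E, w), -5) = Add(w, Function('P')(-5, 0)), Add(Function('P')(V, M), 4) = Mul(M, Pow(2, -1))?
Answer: 127720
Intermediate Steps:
Function('P')(V, M) = Add(-4, Mul(Rational(1, 2), M)) (Function('P')(V, M) = Add(-4, Mul(M, Pow(2, -1))) = Add(-4, Mul(M, Rational(1, 2))) = Add(-4, Mul(Rational(1, 2), M)))
p = -4840
Function('D')(E, w) = Add(1, w) (Function('D')(E, w) = Add(5, Add(w, Add(-4, Mul(Rational(1, 2), 0)))) = Add(5, Add(w, Add(-4, 0))) = Add(5, Add(w, -4)) = Add(5, Add(-4, w)) = Add(1, w))
Function('T')(m, K) = Add(K, Mul(K, m, Add(1, K))) (Function('T')(m, K) = Add(Mul(Mul(Add(1, K), m), K), K) = Add(Mul(Mul(m, Add(1, K)), K), K) = Add(Mul(K, m, Add(1, K)), K) = Add(K, Mul(K, m, Add(1, K))))
Add(p, Function('T')(85, -40)) = Add(-4840, Mul(-40, Add(1, Mul(85, Add(1, -40))))) = Add(-4840, Mul(-40, Add(1, Mul(85, -39)))) = Add(-4840, Mul(-40, Add(1, -3315))) = Add(-4840, Mul(-40, -3314)) = Add(-4840, 132560) = 127720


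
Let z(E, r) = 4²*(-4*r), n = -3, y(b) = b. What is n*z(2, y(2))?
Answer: 384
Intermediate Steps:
z(E, r) = -64*r (z(E, r) = 16*(-4*r) = -64*r)
n*z(2, y(2)) = -(-192)*2 = -3*(-128) = 384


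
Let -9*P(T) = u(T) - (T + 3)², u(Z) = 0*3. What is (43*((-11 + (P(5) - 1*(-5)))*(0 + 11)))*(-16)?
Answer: -75680/9 ≈ -8408.9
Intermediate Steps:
u(Z) = 0
P(T) = (3 + T)²/9 (P(T) = -(0 - (T + 3)²)/9 = -(0 - (3 + T)²)/9 = -(-1)*(3 + T)²/9 = (3 + T)²/9)
(43*((-11 + (P(5) - 1*(-5)))*(0 + 11)))*(-16) = (43*((-11 + ((3 + 5)²/9 - 1*(-5)))*(0 + 11)))*(-16) = (43*((-11 + ((⅑)*8² + 5))*11))*(-16) = (43*((-11 + ((⅑)*64 + 5))*11))*(-16) = (43*((-11 + (64/9 + 5))*11))*(-16) = (43*((-11 + 109/9)*11))*(-16) = (43*((10/9)*11))*(-16) = (43*(110/9))*(-16) = (4730/9)*(-16) = -75680/9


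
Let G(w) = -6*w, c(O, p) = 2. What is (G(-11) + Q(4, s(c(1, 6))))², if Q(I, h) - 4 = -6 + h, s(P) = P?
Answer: 4356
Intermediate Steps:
Q(I, h) = -2 + h (Q(I, h) = 4 + (-6 + h) = -2 + h)
(G(-11) + Q(4, s(c(1, 6))))² = (-6*(-11) + (-2 + 2))² = (66 + 0)² = 66² = 4356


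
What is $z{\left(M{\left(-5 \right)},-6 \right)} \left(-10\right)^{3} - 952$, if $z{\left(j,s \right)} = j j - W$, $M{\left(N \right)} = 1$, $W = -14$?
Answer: $-15952$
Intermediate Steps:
$z{\left(j,s \right)} = 14 + j^{2}$ ($z{\left(j,s \right)} = j j - -14 = j^{2} + 14 = 14 + j^{2}$)
$z{\left(M{\left(-5 \right)},-6 \right)} \left(-10\right)^{3} - 952 = \left(14 + 1^{2}\right) \left(-10\right)^{3} - 952 = \left(14 + 1\right) \left(-1000\right) - 952 = 15 \left(-1000\right) - 952 = -15000 - 952 = -15952$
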